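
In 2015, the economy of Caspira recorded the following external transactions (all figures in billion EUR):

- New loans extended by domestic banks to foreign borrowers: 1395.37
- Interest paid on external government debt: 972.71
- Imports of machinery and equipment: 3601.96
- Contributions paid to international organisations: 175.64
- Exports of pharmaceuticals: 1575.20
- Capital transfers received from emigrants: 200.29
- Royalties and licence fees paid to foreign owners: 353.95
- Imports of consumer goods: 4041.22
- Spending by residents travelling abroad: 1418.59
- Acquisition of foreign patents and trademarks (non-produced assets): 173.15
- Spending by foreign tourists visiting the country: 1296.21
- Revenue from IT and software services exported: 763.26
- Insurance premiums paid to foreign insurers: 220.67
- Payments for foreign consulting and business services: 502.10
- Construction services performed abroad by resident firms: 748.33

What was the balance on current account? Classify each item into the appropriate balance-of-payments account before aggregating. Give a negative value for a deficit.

Goods: 1575.20 - 4041.22 - 3601.96 = -6067.98
Services: 748.33 - 1418.59 - 220.67 + 763.26 + 1296.21 - 502.10 - 353.95 = 312.49
Primary income: -972.71
Secondary income: -175.64
Current account = (-6067.98) + 312.49 + (-972.71) + (-175.64) = -6903.84
(Excluded from the current account — financial account: new loans extended by domestic banks to foreign borrowers 1395.37; capital account: capital transfers received from emigrants 200.29, acquisition of foreign patents and trademarks (non-produced assets) 173.15.)

-6903.84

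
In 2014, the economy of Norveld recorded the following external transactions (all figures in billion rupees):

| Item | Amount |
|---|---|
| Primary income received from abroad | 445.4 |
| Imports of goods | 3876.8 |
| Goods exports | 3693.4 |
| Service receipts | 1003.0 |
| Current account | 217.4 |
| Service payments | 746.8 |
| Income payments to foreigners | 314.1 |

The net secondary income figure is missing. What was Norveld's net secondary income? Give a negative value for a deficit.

Current account = goods balance + services balance + net primary income + net secondary income
Sum of the known components = 204.1
Net secondary income = CA - (known components) = 217.4 - 204.1 = 13.3

13.3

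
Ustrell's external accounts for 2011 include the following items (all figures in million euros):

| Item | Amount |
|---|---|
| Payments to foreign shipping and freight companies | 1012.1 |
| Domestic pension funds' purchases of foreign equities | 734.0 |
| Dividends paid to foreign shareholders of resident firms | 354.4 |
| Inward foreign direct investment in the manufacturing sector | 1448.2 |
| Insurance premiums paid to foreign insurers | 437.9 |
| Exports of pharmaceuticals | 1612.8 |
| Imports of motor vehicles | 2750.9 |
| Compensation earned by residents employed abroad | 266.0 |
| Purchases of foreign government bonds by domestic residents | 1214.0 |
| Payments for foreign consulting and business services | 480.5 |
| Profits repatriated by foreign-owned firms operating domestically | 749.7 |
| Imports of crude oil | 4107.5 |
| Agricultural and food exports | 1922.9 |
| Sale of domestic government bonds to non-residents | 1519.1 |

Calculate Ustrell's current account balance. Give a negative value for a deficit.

Goods: -2750.9 + 1612.8 - 4107.5 + 1922.9 = -3322.7
Services: -437.9 - 1012.1 - 480.5 = -1930.5
Primary income: -749.7 + 266.0 - 354.4 = -838.1
Current account = (-3322.7) + (-1930.5) + (-838.1) = -6091.3
(Excluded from the current account — financial account: domestic pension funds' purchases of foreign equities 734.0, inward foreign direct investment in the manufacturing sector 1448.2, purchases of foreign government bonds by domestic residents 1214.0, sale of domestic government bonds to non-residents 1519.1.)

-6091.3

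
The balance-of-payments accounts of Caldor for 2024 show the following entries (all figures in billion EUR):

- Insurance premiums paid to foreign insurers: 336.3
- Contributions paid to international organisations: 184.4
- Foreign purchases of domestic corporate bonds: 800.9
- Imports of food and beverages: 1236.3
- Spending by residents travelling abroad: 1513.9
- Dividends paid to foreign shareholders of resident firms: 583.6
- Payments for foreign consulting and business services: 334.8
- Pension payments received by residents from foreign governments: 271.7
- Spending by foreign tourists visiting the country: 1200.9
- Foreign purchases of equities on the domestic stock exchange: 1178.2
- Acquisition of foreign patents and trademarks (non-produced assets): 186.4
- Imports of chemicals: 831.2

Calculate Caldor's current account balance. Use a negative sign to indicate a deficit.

-3547.9

Goods: -1236.3 - 831.2 = -2067.5
Services: 1200.9 - 334.8 - 1513.9 - 336.3 = -984.1
Primary income: -583.6
Secondary income: -184.4 + 271.7 = 87.3
Current account = (-2067.5) + (-984.1) + (-583.6) + 87.3 = -3547.9
(Excluded from the current account — financial account: foreign purchases of domestic corporate bonds 800.9, foreign purchases of equities on the domestic stock exchange 1178.2; capital account: acquisition of foreign patents and trademarks (non-produced assets) 186.4.)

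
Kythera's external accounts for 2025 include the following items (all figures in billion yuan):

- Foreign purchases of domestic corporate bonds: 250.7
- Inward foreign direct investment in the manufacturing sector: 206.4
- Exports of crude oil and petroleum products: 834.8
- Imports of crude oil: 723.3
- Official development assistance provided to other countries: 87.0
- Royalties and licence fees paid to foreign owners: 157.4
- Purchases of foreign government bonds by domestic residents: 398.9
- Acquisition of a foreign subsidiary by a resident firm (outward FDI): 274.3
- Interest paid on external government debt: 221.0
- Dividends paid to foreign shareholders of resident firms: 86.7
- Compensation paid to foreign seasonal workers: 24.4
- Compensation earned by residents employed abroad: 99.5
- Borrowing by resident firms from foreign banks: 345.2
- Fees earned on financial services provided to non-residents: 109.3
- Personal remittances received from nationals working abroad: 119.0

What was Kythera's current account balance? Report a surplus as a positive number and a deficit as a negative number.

-137.2

Goods: 834.8 - 723.3 = 111.5
Services: 109.3 - 157.4 = -48.1
Primary income: -24.4 - 221.0 - 86.7 + 99.5 = -232.6
Secondary income: 119.0 - 87.0 = 32.0
Current account = 111.5 + (-48.1) + (-232.6) + 32.0 = -137.2
(Excluded from the current account — financial account: foreign purchases of domestic corporate bonds 250.7, inward foreign direct investment in the manufacturing sector 206.4, purchases of foreign government bonds by domestic residents 398.9, acquisition of a foreign subsidiary by a resident firm (outward FDI) 274.3, borrowing by resident firms from foreign banks 345.2.)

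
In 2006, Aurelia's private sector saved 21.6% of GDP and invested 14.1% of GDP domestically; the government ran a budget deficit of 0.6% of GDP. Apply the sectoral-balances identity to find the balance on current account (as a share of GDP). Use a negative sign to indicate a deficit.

6.9

By the sectoral-balances identity, CA = (S_private - I) + (T - G).
Private balance = 21.6 - 14.1 = 7.5
Government balance (T - G) = -0.6
CA = 7.5 + (-0.6) = 6.9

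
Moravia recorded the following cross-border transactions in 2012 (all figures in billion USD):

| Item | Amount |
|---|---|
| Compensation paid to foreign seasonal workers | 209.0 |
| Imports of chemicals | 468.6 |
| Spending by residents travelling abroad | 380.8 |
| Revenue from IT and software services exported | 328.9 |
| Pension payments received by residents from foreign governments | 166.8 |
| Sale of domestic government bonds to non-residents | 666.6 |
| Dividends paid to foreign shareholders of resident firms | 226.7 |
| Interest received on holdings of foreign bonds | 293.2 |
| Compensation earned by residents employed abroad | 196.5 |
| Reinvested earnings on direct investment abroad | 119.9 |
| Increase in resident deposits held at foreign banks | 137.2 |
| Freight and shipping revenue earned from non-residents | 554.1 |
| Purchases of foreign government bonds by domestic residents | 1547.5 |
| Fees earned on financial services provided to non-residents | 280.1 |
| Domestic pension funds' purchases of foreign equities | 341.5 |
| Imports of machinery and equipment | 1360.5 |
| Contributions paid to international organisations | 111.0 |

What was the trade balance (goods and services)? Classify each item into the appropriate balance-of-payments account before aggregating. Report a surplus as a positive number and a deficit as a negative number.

-1046.8

Goods: -468.6 - 1360.5 = -1829.1
Services: -380.8 + 554.1 + 328.9 + 280.1 = 782.3
Trade balance = -1829.1 + 782.3 = -1046.8
(Excluded from the trade balance — primary income: compensation paid to foreign seasonal workers 209.0, dividends paid to foreign shareholders of resident firms 226.7, interest received on holdings of foreign bonds 293.2, compensation earned by residents employed abroad 196.5, reinvested earnings on direct investment abroad 119.9; secondary income: pension payments received by residents from foreign governments 166.8, contributions paid to international organisations 111.0; financial account: sale of domestic government bonds to non-residents 666.6, increase in resident deposits held at foreign banks 137.2, purchases of foreign government bonds by domestic residents 1547.5, domestic pension funds' purchases of foreign equities 341.5.)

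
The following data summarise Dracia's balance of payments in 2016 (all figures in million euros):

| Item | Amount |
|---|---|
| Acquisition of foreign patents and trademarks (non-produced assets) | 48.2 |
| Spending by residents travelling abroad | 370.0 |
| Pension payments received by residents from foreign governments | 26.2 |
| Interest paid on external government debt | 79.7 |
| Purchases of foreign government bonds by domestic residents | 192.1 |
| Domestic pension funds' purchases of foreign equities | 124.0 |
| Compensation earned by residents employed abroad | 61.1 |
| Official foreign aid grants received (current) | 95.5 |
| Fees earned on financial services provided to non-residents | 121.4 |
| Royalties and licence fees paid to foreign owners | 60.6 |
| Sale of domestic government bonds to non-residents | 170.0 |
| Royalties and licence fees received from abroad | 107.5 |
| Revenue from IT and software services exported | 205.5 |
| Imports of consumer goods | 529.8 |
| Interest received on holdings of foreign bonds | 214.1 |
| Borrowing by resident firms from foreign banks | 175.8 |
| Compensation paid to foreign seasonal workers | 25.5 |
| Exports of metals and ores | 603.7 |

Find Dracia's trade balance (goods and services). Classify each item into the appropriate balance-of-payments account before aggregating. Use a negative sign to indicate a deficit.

77.7

Goods: 603.7 - 529.8 = 73.9
Services: -370.0 + 121.4 + 205.5 - 60.6 + 107.5 = 3.8
Trade balance = 73.9 + 3.8 = 77.7
(Excluded from the trade balance — capital account: acquisition of foreign patents and trademarks (non-produced assets) 48.2; secondary income: pension payments received by residents from foreign governments 26.2, official foreign aid grants received (current) 95.5; primary income: interest paid on external government debt 79.7, compensation earned by residents employed abroad 61.1, interest received on holdings of foreign bonds 214.1, compensation paid to foreign seasonal workers 25.5; financial account: purchases of foreign government bonds by domestic residents 192.1, domestic pension funds' purchases of foreign equities 124.0, sale of domestic government bonds to non-residents 170.0, borrowing by resident firms from foreign banks 175.8.)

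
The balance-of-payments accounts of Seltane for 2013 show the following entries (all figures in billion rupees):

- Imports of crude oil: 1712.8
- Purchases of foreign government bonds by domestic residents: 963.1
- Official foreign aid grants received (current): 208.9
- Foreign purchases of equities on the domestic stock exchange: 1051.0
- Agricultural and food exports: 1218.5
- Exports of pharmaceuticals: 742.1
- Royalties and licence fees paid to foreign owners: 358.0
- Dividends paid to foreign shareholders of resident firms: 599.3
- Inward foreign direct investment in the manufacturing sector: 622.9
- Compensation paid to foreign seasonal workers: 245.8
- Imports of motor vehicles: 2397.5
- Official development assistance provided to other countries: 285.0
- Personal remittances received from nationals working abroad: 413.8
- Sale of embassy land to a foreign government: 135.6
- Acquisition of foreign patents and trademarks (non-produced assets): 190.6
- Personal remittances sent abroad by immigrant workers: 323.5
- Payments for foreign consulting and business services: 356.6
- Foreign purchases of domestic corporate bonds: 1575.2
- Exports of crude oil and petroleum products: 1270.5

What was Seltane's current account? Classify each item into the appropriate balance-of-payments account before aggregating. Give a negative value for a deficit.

-2424.7

Goods: -1712.8 - 2397.5 + 1270.5 + 1218.5 + 742.1 = -879.2
Services: -356.6 - 358.0 = -714.6
Primary income: -245.8 - 599.3 = -845.1
Secondary income: -285.0 + 208.9 - 323.5 + 413.8 = 14.2
Current account = (-879.2) + (-714.6) + (-845.1) + 14.2 = -2424.7
(Excluded from the current account — financial account: purchases of foreign government bonds by domestic residents 963.1, foreign purchases of equities on the domestic stock exchange 1051.0, inward foreign direct investment in the manufacturing sector 622.9, foreign purchases of domestic corporate bonds 1575.2; capital account: sale of embassy land to a foreign government 135.6, acquisition of foreign patents and trademarks (non-produced assets) 190.6.)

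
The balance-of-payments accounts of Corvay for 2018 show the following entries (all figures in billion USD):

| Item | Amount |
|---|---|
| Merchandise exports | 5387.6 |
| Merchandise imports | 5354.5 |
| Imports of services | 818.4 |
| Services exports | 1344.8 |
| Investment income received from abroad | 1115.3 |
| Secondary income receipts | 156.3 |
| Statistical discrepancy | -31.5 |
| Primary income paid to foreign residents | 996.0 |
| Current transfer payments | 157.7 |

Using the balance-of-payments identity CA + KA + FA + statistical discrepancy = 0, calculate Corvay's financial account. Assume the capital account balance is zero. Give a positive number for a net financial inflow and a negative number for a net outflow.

-645.9

Goods balance = 5387.6 - 5354.5 = 33.1
Services balance = 1344.8 - 818.4 = 526.4
Trade balance (goods + services) = 33.1 + 526.4 = 559.5
Net primary income = 1115.3 - 996.0 = 119.3
Net secondary income = 156.3 - 157.7 = -1.4
Current account = 559.5 + 119.3 + (-1.4) = 677.4
Financial account = -(677.4 + (-31.5)) = -645.9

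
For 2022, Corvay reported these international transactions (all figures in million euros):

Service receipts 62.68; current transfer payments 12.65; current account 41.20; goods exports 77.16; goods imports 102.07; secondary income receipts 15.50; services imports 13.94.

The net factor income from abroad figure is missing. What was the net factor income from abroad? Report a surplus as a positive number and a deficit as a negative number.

14.52

Current account = goods balance + services balance + net primary income + net secondary income
Sum of the known components = 26.68
Net factor income from abroad = CA - (known components) = 41.20 - 26.68 = 14.52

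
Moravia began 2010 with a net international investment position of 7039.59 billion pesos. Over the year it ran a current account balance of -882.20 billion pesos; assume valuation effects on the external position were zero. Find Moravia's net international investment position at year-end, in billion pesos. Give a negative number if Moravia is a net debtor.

6157.39

With no valuation effects, change in NIIP = current account = -882.20
End-of-year NIIP = 7039.59 + (-882.20) = 6157.39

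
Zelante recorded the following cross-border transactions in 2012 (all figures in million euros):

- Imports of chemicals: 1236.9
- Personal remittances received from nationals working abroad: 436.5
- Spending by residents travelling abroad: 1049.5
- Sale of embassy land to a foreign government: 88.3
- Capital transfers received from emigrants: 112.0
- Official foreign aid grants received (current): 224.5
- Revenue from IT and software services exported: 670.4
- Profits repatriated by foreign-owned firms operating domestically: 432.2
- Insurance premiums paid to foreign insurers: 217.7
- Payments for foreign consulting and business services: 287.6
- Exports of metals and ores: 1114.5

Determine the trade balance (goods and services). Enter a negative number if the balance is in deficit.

-1006.8

Goods: 1114.5 - 1236.9 = -122.4
Services: -287.6 - 217.7 + 670.4 - 1049.5 = -884.4
Trade balance = -122.4 + (-884.4) = -1006.8
(Excluded from the trade balance — secondary income: personal remittances received from nationals working abroad 436.5, official foreign aid grants received (current) 224.5; capital account: sale of embassy land to a foreign government 88.3, capital transfers received from emigrants 112.0; primary income: profits repatriated by foreign-owned firms operating domestically 432.2.)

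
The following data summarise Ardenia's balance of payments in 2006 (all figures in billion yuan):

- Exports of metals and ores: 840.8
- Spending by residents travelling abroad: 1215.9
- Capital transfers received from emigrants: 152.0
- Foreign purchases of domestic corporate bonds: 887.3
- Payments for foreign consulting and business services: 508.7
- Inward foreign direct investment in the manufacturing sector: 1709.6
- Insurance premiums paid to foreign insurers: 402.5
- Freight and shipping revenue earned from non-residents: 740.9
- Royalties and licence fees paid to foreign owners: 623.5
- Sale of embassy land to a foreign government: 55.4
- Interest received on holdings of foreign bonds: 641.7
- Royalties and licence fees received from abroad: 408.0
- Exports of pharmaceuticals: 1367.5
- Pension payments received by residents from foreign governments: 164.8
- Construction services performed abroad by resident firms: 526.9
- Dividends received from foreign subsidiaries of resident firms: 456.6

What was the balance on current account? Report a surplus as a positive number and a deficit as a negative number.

2396.6

Goods: 1367.5 + 840.8 = 2208.3
Services: -402.5 + 526.9 - 508.7 + 408.0 - 623.5 - 1215.9 + 740.9 = -1074.8
Primary income: 641.7 + 456.6 = 1098.3
Secondary income: 164.8
Current account = 2208.3 + (-1074.8) + 1098.3 + 164.8 = 2396.6
(Excluded from the current account — capital account: capital transfers received from emigrants 152.0, sale of embassy land to a foreign government 55.4; financial account: foreign purchases of domestic corporate bonds 887.3, inward foreign direct investment in the manufacturing sector 1709.6.)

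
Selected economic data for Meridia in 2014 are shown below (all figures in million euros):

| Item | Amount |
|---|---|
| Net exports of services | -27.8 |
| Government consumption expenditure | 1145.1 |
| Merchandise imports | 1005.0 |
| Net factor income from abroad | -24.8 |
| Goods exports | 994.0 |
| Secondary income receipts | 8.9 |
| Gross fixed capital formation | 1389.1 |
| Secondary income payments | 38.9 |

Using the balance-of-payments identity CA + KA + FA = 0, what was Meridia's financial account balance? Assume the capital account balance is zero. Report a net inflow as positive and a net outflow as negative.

93.6

Goods balance = 994.0 - 1005.0 = -11.0
Services balance = -27.8
Trade balance (goods + services) = -11.0 + (-27.8) = -38.8
Net primary income = -24.8
Net secondary income = 8.9 - 38.9 = -30.0
Current account = -38.8 + (-24.8) + (-30.0) = -93.6
Financial account = -(-93.6) = 93.6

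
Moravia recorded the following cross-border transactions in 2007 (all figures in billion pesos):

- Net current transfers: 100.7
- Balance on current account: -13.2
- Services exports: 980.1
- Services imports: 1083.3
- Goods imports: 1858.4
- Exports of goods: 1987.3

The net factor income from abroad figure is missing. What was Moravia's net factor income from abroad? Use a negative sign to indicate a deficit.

Current account = goods balance + services balance + net primary income + net secondary income
Sum of the known components = 126.4
Net factor income from abroad = CA - (known components) = -13.2 - 126.4 = -139.6

-139.6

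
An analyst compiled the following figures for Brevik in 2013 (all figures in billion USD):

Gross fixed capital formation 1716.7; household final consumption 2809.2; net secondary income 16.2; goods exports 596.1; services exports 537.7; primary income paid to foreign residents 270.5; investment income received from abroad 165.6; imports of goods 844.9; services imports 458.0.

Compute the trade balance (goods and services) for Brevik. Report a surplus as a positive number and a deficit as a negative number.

-169.1

Goods balance = 596.1 - 844.9 = -248.8
Services balance = 537.7 - 458.0 = 79.7
Trade balance (goods + services) = -248.8 + 79.7 = -169.1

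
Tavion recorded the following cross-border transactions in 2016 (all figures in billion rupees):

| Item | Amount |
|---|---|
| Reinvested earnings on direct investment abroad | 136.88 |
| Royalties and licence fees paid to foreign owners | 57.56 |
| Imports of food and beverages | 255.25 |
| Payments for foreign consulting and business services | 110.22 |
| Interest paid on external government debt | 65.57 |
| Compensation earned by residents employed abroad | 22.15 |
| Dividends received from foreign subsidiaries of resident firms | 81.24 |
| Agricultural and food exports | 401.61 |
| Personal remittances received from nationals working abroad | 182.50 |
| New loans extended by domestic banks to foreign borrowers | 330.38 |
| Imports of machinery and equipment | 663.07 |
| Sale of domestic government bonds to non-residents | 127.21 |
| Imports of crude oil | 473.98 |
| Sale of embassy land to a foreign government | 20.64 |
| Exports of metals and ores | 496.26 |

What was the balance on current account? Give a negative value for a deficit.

Goods: -255.25 + 496.26 + 401.61 - 473.98 - 663.07 = -494.43
Services: -110.22 - 57.56 = -167.78
Primary income: -65.57 + 136.88 + 81.24 + 22.15 = 174.70
Secondary income: 182.50
Current account = (-494.43) + (-167.78) + 174.70 + 182.50 = -305.01
(Excluded from the current account — financial account: new loans extended by domestic banks to foreign borrowers 330.38, sale of domestic government bonds to non-residents 127.21; capital account: sale of embassy land to a foreign government 20.64.)

-305.01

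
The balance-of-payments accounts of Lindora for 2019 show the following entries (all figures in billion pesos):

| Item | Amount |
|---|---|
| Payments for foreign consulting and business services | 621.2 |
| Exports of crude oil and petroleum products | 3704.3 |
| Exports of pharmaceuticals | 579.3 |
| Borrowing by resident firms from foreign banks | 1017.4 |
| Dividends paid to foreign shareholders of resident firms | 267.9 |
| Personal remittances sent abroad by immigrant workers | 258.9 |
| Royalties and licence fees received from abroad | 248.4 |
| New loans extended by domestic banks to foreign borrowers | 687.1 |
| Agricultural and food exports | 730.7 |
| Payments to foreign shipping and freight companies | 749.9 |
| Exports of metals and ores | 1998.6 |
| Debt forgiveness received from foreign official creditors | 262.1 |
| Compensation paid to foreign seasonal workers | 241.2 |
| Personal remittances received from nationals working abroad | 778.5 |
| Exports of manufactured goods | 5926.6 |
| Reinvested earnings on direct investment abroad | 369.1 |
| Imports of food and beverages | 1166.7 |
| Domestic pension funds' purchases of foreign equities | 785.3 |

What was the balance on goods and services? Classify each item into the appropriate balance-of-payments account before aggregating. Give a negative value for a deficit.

Goods: 730.7 + 3704.3 - 1166.7 + 579.3 + 5926.6 + 1998.6 = 11772.8
Services: -749.9 - 621.2 + 248.4 = -1122.7
Trade balance = 11772.8 + (-1122.7) = 10650.1
(Excluded from the trade balance — financial account: borrowing by resident firms from foreign banks 1017.4, new loans extended by domestic banks to foreign borrowers 687.1, domestic pension funds' purchases of foreign equities 785.3; primary income: dividends paid to foreign shareholders of resident firms 267.9, compensation paid to foreign seasonal workers 241.2, reinvested earnings on direct investment abroad 369.1; secondary income: personal remittances sent abroad by immigrant workers 258.9, personal remittances received from nationals working abroad 778.5; capital account: debt forgiveness received from foreign official creditors 262.1.)

10650.1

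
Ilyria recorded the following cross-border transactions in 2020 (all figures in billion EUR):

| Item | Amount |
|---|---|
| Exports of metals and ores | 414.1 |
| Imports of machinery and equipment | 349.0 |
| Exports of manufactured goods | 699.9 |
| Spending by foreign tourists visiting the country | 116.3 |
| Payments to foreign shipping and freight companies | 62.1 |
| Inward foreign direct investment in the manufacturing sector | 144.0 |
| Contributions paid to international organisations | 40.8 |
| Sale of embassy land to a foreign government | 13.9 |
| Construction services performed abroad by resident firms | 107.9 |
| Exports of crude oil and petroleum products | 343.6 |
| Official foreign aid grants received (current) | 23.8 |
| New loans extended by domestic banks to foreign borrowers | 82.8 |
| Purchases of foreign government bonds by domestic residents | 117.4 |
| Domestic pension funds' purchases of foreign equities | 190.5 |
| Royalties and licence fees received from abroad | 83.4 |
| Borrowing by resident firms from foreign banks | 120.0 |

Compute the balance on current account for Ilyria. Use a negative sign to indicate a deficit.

1337.1

Goods: 699.9 + 343.6 + 414.1 - 349.0 = 1108.6
Services: 83.4 + 107.9 + 116.3 - 62.1 = 245.5
Secondary income: -40.8 + 23.8 = -17.0
Current account = 1108.6 + 245.5 + (-17.0) = 1337.1
(Excluded from the current account — financial account: inward foreign direct investment in the manufacturing sector 144.0, new loans extended by domestic banks to foreign borrowers 82.8, purchases of foreign government bonds by domestic residents 117.4, domestic pension funds' purchases of foreign equities 190.5, borrowing by resident firms from foreign banks 120.0; capital account: sale of embassy land to a foreign government 13.9.)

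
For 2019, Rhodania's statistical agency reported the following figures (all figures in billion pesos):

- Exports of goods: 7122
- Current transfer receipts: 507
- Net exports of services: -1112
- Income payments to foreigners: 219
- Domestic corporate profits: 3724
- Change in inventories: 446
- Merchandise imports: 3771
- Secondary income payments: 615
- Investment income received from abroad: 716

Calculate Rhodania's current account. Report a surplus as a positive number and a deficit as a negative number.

Goods balance = 7122 - 3771 = 3351
Services balance = -1112
Trade balance (goods + services) = 3351 + (-1112) = 2239
Net primary income = 716 - 219 = 497
Net secondary income = 507 - 615 = -108
Current account = 2239 + 497 + (-108) = 2628

2628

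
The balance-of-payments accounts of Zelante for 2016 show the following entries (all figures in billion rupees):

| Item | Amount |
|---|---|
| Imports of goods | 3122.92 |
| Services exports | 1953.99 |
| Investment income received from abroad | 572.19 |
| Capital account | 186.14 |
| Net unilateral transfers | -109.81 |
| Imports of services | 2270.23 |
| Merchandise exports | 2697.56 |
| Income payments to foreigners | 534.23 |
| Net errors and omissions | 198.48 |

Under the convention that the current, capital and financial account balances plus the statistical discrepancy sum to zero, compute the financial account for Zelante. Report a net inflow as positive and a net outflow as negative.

Goods balance = 2697.56 - 3122.92 = -425.36
Services balance = 1953.99 - 2270.23 = -316.24
Trade balance (goods + services) = -425.36 + (-316.24) = -741.60
Net primary income = 572.19 - 534.23 = 37.96
Net secondary income = -109.81
Current account = -741.60 + 37.96 + (-109.81) = -813.45
Financial account = -(-813.45 + 186.14 + 198.48) = 428.83

428.83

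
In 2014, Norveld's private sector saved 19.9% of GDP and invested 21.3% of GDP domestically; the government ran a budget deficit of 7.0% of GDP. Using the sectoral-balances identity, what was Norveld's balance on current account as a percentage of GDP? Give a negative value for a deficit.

By the sectoral-balances identity, CA = (S_private - I) + (T - G).
Private balance = 19.9 - 21.3 = -1.4
Government balance (T - G) = -7.0
CA = -1.4 + (-7.0) = -8.4

-8.4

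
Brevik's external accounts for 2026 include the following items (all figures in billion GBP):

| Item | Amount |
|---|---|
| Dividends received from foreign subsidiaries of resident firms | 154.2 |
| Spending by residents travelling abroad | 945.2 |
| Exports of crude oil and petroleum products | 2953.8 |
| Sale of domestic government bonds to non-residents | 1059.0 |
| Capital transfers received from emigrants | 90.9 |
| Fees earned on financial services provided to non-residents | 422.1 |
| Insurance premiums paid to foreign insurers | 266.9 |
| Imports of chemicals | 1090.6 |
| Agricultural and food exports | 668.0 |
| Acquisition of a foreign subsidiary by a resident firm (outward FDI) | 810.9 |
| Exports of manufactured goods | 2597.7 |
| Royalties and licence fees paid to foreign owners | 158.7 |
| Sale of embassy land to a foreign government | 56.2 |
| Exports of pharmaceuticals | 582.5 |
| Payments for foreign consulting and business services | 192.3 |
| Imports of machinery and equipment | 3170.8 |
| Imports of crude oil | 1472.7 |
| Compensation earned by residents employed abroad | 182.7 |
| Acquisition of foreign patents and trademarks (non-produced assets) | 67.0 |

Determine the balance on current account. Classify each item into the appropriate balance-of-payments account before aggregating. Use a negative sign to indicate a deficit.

Goods: 668.0 - 3170.8 - 1090.6 + 2597.7 + 582.5 + 2953.8 - 1472.7 = 1067.9
Services: -945.2 + 422.1 - 158.7 - 192.3 - 266.9 = -1141.0
Primary income: 154.2 + 182.7 = 336.9
Current account = 1067.9 + (-1141.0) + 336.9 = 263.8
(Excluded from the current account — financial account: sale of domestic government bonds to non-residents 1059.0, acquisition of a foreign subsidiary by a resident firm (outward FDI) 810.9; capital account: capital transfers received from emigrants 90.9, sale of embassy land to a foreign government 56.2, acquisition of foreign patents and trademarks (non-produced assets) 67.0.)

263.8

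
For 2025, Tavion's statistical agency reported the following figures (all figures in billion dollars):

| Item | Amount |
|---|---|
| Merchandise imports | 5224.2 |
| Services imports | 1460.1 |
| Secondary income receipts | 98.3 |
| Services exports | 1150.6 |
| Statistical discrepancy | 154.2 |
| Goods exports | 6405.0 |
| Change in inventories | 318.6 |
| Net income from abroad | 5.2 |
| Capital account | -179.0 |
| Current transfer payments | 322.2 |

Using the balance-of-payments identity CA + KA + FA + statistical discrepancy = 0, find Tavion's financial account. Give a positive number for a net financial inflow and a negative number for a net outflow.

-627.8

Goods balance = 6405.0 - 5224.2 = 1180.8
Services balance = 1150.6 - 1460.1 = -309.5
Trade balance (goods + services) = 1180.8 + (-309.5) = 871.3
Net primary income = 5.2
Net secondary income = 98.3 - 322.2 = -223.9
Current account = 871.3 + 5.2 + (-223.9) = 652.6
Financial account = -(652.6 + (-179.0) + 154.2) = -627.8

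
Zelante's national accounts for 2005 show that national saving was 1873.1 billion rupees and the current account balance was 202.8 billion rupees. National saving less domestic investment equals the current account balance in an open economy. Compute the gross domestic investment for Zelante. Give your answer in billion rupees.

1670.3

I = S - CA = 1873.1 - 202.8 = 1670.3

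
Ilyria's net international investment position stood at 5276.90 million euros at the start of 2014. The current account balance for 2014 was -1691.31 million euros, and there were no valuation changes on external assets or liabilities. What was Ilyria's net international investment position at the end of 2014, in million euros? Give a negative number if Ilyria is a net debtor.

3585.59

With no valuation effects, change in NIIP = current account = -1691.31
End-of-year NIIP = 5276.90 + (-1691.31) = 3585.59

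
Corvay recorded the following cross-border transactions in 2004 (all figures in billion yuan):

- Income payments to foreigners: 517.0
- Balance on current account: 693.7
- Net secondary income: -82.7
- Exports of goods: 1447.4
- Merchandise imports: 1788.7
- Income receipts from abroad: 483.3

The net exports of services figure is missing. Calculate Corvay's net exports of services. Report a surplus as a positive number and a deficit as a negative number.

Current account = goods balance + services balance + net primary income + net secondary income
Sum of the known components = -457.7
Net exports of services = CA - (known components) = 693.7 - (-457.7) = 1151.4

1151.4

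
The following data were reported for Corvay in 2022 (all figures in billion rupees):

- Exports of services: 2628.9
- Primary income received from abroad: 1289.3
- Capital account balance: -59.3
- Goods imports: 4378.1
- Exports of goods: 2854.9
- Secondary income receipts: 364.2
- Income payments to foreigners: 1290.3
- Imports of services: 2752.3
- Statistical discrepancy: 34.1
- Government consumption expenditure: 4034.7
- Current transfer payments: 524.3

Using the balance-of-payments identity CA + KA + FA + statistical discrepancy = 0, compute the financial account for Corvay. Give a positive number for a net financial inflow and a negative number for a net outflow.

1832.9

Goods balance = 2854.9 - 4378.1 = -1523.2
Services balance = 2628.9 - 2752.3 = -123.4
Trade balance (goods + services) = -1523.2 + (-123.4) = -1646.6
Net primary income = 1289.3 - 1290.3 = -1.0
Net secondary income = 364.2 - 524.3 = -160.1
Current account = -1646.6 + (-1.0) + (-160.1) = -1807.7
Financial account = -(-1807.7 + (-59.3) + 34.1) = 1832.9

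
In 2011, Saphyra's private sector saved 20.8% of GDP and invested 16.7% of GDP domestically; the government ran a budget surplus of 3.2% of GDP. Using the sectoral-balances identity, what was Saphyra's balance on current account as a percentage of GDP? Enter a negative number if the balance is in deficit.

By the sectoral-balances identity, CA = (S_private - I) + (T - G).
Private balance = 20.8 - 16.7 = 4.1
Government balance (T - G) = 3.2
CA = 4.1 + 3.2 = 7.3

7.3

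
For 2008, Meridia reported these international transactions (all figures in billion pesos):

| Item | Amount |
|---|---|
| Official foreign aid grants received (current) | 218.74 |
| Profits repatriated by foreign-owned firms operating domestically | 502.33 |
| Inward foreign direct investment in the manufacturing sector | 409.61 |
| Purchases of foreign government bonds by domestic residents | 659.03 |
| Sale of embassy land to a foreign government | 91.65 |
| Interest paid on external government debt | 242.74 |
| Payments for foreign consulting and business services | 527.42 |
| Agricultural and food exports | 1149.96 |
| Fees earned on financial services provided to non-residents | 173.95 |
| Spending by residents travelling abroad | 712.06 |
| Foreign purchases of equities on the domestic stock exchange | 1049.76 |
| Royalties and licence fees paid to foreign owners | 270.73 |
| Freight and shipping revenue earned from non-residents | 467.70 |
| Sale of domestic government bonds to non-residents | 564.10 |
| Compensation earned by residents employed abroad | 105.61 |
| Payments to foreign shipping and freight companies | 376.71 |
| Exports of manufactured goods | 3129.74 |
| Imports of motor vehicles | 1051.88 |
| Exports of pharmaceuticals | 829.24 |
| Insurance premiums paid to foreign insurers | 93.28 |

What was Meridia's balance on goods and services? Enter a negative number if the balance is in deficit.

Goods: 829.24 + 1149.96 - 1051.88 + 3129.74 = 4057.06
Services: -93.28 + 467.70 - 376.71 - 270.73 - 527.42 - 712.06 + 173.95 = -1338.55
Trade balance = 4057.06 + (-1338.55) = 2718.51
(Excluded from the trade balance — secondary income: official foreign aid grants received (current) 218.74; primary income: profits repatriated by foreign-owned firms operating domestically 502.33, interest paid on external government debt 242.74, compensation earned by residents employed abroad 105.61; financial account: inward foreign direct investment in the manufacturing sector 409.61, purchases of foreign government bonds by domestic residents 659.03, foreign purchases of equities on the domestic stock exchange 1049.76, sale of domestic government bonds to non-residents 564.10; capital account: sale of embassy land to a foreign government 91.65.)

2718.51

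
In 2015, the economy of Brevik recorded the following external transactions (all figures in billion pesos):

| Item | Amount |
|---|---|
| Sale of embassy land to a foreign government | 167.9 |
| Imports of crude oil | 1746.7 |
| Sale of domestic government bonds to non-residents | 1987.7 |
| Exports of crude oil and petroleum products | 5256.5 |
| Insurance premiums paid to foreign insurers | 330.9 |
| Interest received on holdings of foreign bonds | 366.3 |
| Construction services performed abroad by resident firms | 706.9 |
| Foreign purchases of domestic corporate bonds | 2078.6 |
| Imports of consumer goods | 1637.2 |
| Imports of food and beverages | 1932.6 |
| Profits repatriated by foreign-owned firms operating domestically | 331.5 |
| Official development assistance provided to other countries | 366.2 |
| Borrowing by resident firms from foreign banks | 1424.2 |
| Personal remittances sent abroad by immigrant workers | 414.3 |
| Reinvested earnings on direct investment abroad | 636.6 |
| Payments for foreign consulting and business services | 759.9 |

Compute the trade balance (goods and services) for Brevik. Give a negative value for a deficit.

-443.9

Goods: -1932.6 + 5256.5 - 1637.2 - 1746.7 = -60.0
Services: 706.9 - 330.9 - 759.9 = -383.9
Trade balance = -60.0 + (-383.9) = -443.9
(Excluded from the trade balance — capital account: sale of embassy land to a foreign government 167.9; financial account: sale of domestic government bonds to non-residents 1987.7, foreign purchases of domestic corporate bonds 2078.6, borrowing by resident firms from foreign banks 1424.2; primary income: interest received on holdings of foreign bonds 366.3, profits repatriated by foreign-owned firms operating domestically 331.5, reinvested earnings on direct investment abroad 636.6; secondary income: official development assistance provided to other countries 366.2, personal remittances sent abroad by immigrant workers 414.3.)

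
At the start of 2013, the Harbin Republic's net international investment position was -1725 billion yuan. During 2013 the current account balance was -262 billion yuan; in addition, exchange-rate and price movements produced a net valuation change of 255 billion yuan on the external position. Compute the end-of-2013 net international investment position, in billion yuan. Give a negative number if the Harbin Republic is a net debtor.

-1732

Change in NIIP = current account + net valuation change = -262 + 255 = -7
End-of-year NIIP = -1725 + (-7) = -1732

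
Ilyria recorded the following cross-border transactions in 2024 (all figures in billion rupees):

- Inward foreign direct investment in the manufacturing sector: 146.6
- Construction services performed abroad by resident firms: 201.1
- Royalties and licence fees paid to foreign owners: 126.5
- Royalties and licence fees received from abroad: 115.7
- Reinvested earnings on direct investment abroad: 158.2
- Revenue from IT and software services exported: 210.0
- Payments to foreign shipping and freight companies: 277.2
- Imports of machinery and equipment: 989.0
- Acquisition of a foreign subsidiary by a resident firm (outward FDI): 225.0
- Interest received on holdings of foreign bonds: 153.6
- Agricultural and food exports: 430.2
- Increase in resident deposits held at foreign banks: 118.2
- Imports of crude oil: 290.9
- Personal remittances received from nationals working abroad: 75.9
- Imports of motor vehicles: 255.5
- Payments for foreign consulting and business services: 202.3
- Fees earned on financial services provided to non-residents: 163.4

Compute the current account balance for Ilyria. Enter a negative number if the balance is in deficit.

-633.3

Goods: -290.9 + 430.2 - 255.5 - 989.0 = -1105.2
Services: -202.3 - 126.5 - 277.2 + 163.4 + 201.1 + 115.7 + 210.0 = 84.2
Primary income: 158.2 + 153.6 = 311.8
Secondary income: 75.9
Current account = (-1105.2) + 84.2 + 311.8 + 75.9 = -633.3
(Excluded from the current account — financial account: inward foreign direct investment in the manufacturing sector 146.6, acquisition of a foreign subsidiary by a resident firm (outward FDI) 225.0, increase in resident deposits held at foreign banks 118.2.)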